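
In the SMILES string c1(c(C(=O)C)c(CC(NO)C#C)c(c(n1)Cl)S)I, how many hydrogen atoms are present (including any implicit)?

10

Hydrogens are implicit in SMILES; fill each atom to its normal valence:
  5 × C (aromatic): no H
  2 × C: 1 H each → 2
  2 × C: no H
  1 × C: 3 H
  1 × C: 2 H
  1 × Cl: no H
  1 × I: no H
  1 × N: 1 H
  1 × N (aromatic): no H
  1 × O: 1 H
  1 × O: no H
  1 × S: 1 H
  Total hydrogens = 10.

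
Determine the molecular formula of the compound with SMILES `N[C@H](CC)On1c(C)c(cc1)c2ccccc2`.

C14H18N2O

Heavy atoms from the SMILES: 14 C, 2 N, 1 O.
Implicit hydrogens by atom environment:
  7 × C (aromatic): 1 H each → 7
  3 × C (aromatic): no H
  2 × C: 3 H each → 6
  1 × C: 2 H
  1 × C: 1 H
  1 × N: 2 H
  1 × N (aromatic): no H
  1 × O: no H
  Total hydrogens = 18.
Molecular formula: C14H18N2O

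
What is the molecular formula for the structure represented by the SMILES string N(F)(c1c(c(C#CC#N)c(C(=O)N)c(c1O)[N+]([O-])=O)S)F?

Heavy atoms from the SMILES: 10 C, 2 F, 4 N, 4 O, 1 S.
Implicit hydrogens by atom environment:
  6 × C (aromatic): no H
  4 × C: no H
  2 × F: no H
  2 × N: no H
  2 × O: no H
  1 × N: 2 H
  1 × N (charge +1): no H
  1 × O: 1 H
  1 × O (charge -1): no H
  1 × S: 1 H
  Total hydrogens = 4.
Molecular formula: C10H4F2N4O4S

C10H4F2N4O4S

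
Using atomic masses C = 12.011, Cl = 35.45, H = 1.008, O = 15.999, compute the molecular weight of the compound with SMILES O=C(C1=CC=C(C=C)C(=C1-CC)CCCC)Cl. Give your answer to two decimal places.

250.77

Molecular formula: C15H19ClO.
M = 15×12.011 + 1×35.45 + 19×1.008 + 1×15.999 = 250.77 g/mol.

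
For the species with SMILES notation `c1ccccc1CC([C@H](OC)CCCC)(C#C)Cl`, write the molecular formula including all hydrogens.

Heavy atoms from the SMILES: 16 C, 1 Cl, 1 O.
Implicit hydrogens by atom environment:
  5 × C (aromatic): 1 H each → 5
  4 × C: 2 H each → 8
  2 × C: 3 H each → 6
  2 × C: 1 H each → 2
  2 × C: no H
  1 × C (aromatic): no H
  1 × Cl: no H
  1 × O: no H
  Total hydrogens = 21.
Molecular formula: C16H21ClO

C16H21ClO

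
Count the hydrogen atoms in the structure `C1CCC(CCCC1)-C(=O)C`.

18

Hydrogens are implicit in SMILES; fill each atom to its normal valence:
  7 × C: 2 H each → 14
  1 × C: 3 H
  1 × C: 1 H
  1 × C: no H
  1 × O: no H
  Total hydrogens = 18.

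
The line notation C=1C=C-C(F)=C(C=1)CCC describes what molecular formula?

Heavy atoms from the SMILES: 9 C, 1 F.
Implicit hydrogens by atom environment:
  4 × C (aromatic): 1 H each → 4
  2 × C: 2 H each → 4
  2 × C (aromatic): no H
  1 × C: 3 H
  1 × F: no H
  Total hydrogens = 11.
Molecular formula: C9H11F

C9H11F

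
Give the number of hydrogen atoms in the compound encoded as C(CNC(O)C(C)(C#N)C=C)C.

Hydrogens are implicit in SMILES; fill each atom to its normal valence:
  3 × C: 2 H each → 6
  2 × C: 3 H each → 6
  2 × C: 1 H each → 2
  2 × C: no H
  1 × N: 1 H
  1 × N: no H
  1 × O: 1 H
  Total hydrogens = 16.

16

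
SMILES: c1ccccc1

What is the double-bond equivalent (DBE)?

Molecular formula from the SMILES: C6H6.
DoU = (2C + 2 + N − H − X)/2 = (2·6 + 2 + 0 − 6 − 0)/2 = 8/2 = 4.
(Structurally: 1 ring(s) + 3 π bond(s) = 4.)

4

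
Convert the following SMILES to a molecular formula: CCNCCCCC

C7H17N

Heavy atoms from the SMILES: 7 C, 1 N.
Implicit hydrogens by atom environment:
  5 × C: 2 H each → 10
  2 × C: 3 H each → 6
  1 × N: 1 H
  Total hydrogens = 17.
Molecular formula: C7H17N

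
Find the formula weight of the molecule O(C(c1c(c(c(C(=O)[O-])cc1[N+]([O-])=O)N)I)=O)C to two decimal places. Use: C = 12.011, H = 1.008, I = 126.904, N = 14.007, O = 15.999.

365.06

Molecular formula: C9H6IN2O6-.
M = 9×12.011 + 6×1.008 + 1×126.904 + 2×14.007 + 6×15.999 = 365.06 g/mol.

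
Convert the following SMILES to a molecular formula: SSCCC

C3H8S2

Heavy atoms from the SMILES: 3 C, 2 S.
Implicit hydrogens by atom environment:
  2 × C: 2 H each → 4
  1 × C: 3 H
  1 × S: 1 H
  1 × S: no H
  Total hydrogens = 8.
Molecular formula: C3H8S2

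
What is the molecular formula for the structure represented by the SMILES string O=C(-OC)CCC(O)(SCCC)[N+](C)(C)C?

C11H24NO3S+

Heavy atoms from the SMILES: 11 C, 1 N, 3 O, 1 S.
Implicit hydrogens by atom environment:
  5 × C: 3 H each → 15
  4 × C: 2 H each → 8
  2 × C: no H
  2 × O: no H
  1 × N (charge +1): no H
  1 × O: 1 H
  1 × S: no H
  Total hydrogens = 24.
Net charge +1.
Molecular formula: C11H24NO3S+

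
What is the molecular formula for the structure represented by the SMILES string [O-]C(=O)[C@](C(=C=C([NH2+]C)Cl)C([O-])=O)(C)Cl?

Heavy atoms from the SMILES: 8 C, 2 Cl, 1 N, 4 O.
Implicit hydrogens by atom environment:
  6 × C: no H
  2 × C: 3 H each → 6
  2 × Cl: no H
  2 × O: no H
  2 × O (charge -1): no H
  1 × N (charge +1): 2 H
  Total hydrogens = 8.
Net charge -1.
Molecular formula: C8H8Cl2NO4-

C8H8Cl2NO4-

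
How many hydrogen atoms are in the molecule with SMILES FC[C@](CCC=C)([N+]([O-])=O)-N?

11

Hydrogens are implicit in SMILES; fill each atom to its normal valence:
  4 × C: 2 H each → 8
  1 × C: 1 H
  1 × C: no H
  1 × F: no H
  1 × N: 2 H
  1 × N (charge +1): no H
  1 × O: no H
  1 × O (charge -1): no H
  Total hydrogens = 11.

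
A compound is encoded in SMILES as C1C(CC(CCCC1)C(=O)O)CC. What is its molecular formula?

C11H20O2

Heavy atoms from the SMILES: 11 C, 2 O.
Implicit hydrogens by atom environment:
  7 × C: 2 H each → 14
  2 × C: 1 H each → 2
  1 × C: 3 H
  1 × C: no H
  1 × O: 1 H
  1 × O: no H
  Total hydrogens = 20.
Molecular formula: C11H20O2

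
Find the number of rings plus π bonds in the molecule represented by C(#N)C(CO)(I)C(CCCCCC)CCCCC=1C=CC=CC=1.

Molecular formula from the SMILES: C20H30INO.
DoU = (2C + 2 + N − H − X)/2 = (2·20 + 2 + 1 − 30 − 1)/2 = 12/2 = 6.
(Structurally: 1 ring(s) + 5 π bond(s) = 6.)

6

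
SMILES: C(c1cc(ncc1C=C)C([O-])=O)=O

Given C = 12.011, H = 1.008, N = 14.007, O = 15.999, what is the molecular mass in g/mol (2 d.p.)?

Molecular formula: C9H6NO3-.
M = 9×12.011 + 6×1.008 + 1×14.007 + 3×15.999 = 176.15 g/mol.

176.15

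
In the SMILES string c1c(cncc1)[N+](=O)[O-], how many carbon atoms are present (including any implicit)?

The symbol for carbon appears 5 times in the SMILES. Lowercase c denotes aromatic carbon and counts toward C.

5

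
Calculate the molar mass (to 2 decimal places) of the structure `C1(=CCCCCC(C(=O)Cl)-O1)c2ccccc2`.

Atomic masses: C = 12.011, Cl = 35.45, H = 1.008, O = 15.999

250.72

Molecular formula: C14H15ClO2.
M = 14×12.011 + 1×35.45 + 15×1.008 + 2×15.999 = 250.72 g/mol.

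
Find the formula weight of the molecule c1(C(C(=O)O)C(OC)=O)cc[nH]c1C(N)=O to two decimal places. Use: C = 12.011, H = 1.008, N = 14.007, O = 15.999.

226.19

Molecular formula: C9H10N2O5.
M = 9×12.011 + 10×1.008 + 2×14.007 + 5×15.999 = 226.19 g/mol.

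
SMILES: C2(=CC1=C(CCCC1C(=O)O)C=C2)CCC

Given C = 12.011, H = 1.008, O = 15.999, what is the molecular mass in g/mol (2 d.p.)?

218.30

Molecular formula: C14H18O2.
M = 14×12.011 + 18×1.008 + 2×15.999 = 218.30 g/mol.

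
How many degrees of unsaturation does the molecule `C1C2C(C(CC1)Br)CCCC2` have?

Molecular formula from the SMILES: C10H17Br.
DoU = (2C + 2 + N − H − X)/2 = (2·10 + 2 + 0 − 17 − 1)/2 = 4/2 = 2.
(Structurally: 2 ring(s) + 0 π bond(s) = 2.)

2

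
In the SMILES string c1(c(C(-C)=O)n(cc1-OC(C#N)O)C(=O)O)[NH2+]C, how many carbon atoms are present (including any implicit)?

10

The symbol for carbon appears 10 times in the SMILES. Lowercase c denotes aromatic carbon and counts toward C.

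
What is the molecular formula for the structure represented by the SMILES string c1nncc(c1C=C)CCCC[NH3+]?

C10H16N3+

Heavy atoms from the SMILES: 10 C, 3 N.
Implicit hydrogens by atom environment:
  5 × C: 2 H each → 10
  2 × C (aromatic): 1 H each → 2
  2 × C (aromatic): no H
  2 × N (aromatic): no H
  1 × C: 1 H
  1 × N (charge +1): 3 H
  Total hydrogens = 16.
Net charge +1.
Molecular formula: C10H16N3+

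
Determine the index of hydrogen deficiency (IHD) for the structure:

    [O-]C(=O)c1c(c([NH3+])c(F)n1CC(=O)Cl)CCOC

Molecular formula from the SMILES: C10H12ClFN2O4.
DoU = (2C + 2 + N − H − X)/2 = (2·10 + 2 + 2 − 12 − 2)/2 = 10/2 = 5.
(Structurally: 1 ring(s) + 4 π bond(s) = 5.)

5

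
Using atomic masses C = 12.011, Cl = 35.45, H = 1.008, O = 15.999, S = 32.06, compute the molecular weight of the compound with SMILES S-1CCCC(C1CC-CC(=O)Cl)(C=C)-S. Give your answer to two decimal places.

Molecular formula: C11H17ClOS2.
M = 11×12.011 + 1×35.45 + 17×1.008 + 1×15.999 + 2×32.06 = 264.83 g/mol.

264.83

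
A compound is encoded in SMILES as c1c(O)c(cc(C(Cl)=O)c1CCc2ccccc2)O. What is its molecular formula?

Heavy atoms from the SMILES: 15 C, 1 Cl, 3 O.
Implicit hydrogens by atom environment:
  7 × C (aromatic): 1 H each → 7
  5 × C (aromatic): no H
  2 × C: 2 H each → 4
  2 × O: 1 H each → 2
  1 × C: no H
  1 × Cl: no H
  1 × O: no H
  Total hydrogens = 13.
Molecular formula: C15H13ClO3

C15H13ClO3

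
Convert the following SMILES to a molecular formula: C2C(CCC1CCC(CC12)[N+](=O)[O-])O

Heavy atoms from the SMILES: 10 C, 1 N, 3 O.
Implicit hydrogens by atom environment:
  6 × C: 2 H each → 12
  4 × C: 1 H each → 4
  1 × N (charge +1): no H
  1 × O: 1 H
  1 × O: no H
  1 × O (charge -1): no H
  Total hydrogens = 17.
Molecular formula: C10H17NO3

C10H17NO3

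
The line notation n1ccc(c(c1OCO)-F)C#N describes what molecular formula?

Heavy atoms from the SMILES: 7 C, 1 F, 2 N, 2 O.
Implicit hydrogens by atom environment:
  3 × C (aromatic): no H
  2 × C (aromatic): 1 H each → 2
  1 × C: 2 H
  1 × C: no H
  1 × F: no H
  1 × N (aromatic): no H
  1 × N: no H
  1 × O: 1 H
  1 × O: no H
  Total hydrogens = 5.
Molecular formula: C7H5FN2O2

C7H5FN2O2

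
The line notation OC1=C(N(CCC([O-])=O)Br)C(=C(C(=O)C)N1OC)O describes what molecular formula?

C10H12BrN2O6-

Heavy atoms from the SMILES: 1 Br, 10 C, 2 N, 6 O.
Implicit hydrogens by atom environment:
  4 × C (aromatic): no H
  3 × O: no H
  2 × C: 3 H each → 6
  2 × C: 2 H each → 4
  2 × C: no H
  2 × O: 1 H each → 2
  1 × Br: no H
  1 × N (aromatic): no H
  1 × N: no H
  1 × O (charge -1): no H
  Total hydrogens = 12.
Net charge -1.
Molecular formula: C10H12BrN2O6-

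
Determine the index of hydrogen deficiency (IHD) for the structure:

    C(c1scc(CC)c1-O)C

3

Molecular formula from the SMILES: C8H12OS.
DoU = (2C + 2 + N − H − X)/2 = (2·8 + 2 + 0 − 12 − 0)/2 = 6/2 = 3.
(Structurally: 1 ring(s) + 2 π bond(s) = 3.)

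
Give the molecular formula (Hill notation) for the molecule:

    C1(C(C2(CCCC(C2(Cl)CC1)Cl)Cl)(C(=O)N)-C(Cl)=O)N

C12H16Cl4N2O2

Heavy atoms from the SMILES: 12 C, 4 Cl, 2 N, 2 O.
Implicit hydrogens by atom environment:
  5 × C: 2 H each → 10
  5 × C: no H
  4 × Cl: no H
  2 × C: 1 H each → 2
  2 × N: 2 H each → 4
  2 × O: no H
  Total hydrogens = 16.
Molecular formula: C12H16Cl4N2O2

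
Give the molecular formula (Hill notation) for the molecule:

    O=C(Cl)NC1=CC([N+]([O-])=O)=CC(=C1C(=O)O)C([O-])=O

C9H4ClN2O7-

Heavy atoms from the SMILES: 9 C, 1 Cl, 2 N, 7 O.
Implicit hydrogens by atom environment:
  4 × C (aromatic): no H
  4 × O: no H
  3 × C: no H
  2 × C (aromatic): 1 H each → 2
  2 × O (charge -1): no H
  1 × Cl: no H
  1 × N: 1 H
  1 × N (charge +1): no H
  1 × O: 1 H
  Total hydrogens = 4.
Net charge -1.
Molecular formula: C9H4ClN2O7-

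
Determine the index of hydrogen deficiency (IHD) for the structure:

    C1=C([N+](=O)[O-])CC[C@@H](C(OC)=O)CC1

Molecular formula from the SMILES: C9H13NO4.
DoU = (2C + 2 + N − H − X)/2 = (2·9 + 2 + 1 − 13 − 0)/2 = 8/2 = 4.
(Structurally: 1 ring(s) + 3 π bond(s) = 4.)

4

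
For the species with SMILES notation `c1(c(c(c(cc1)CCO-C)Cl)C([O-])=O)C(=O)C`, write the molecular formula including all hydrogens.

C12H12ClO4-

Heavy atoms from the SMILES: 12 C, 1 Cl, 4 O.
Implicit hydrogens by atom environment:
  4 × C (aromatic): no H
  3 × O: no H
  2 × C: 3 H each → 6
  2 × C: 2 H each → 4
  2 × C (aromatic): 1 H each → 2
  2 × C: no H
  1 × Cl: no H
  1 × O (charge -1): no H
  Total hydrogens = 12.
Net charge -1.
Molecular formula: C12H12ClO4-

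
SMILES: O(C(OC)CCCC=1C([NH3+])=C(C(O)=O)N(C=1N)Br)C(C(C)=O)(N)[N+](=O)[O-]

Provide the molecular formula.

Heavy atoms from the SMILES: 1 Br, 13 C, 5 N, 7 O.
Implicit hydrogens by atom environment:
  5 × O: no H
  4 × C (aromatic): no H
  3 × C: 2 H each → 6
  3 × C: no H
  2 × C: 3 H each → 6
  2 × N: 2 H each → 4
  1 × Br: no H
  1 × C: 1 H
  1 × N (charge +1): 3 H
  1 × N (aromatic): no H
  1 × N (charge +1): no H
  1 × O: 1 H
  1 × O (charge -1): no H
  Total hydrogens = 21.
Net charge +1.
Molecular formula: C13H21BrN5O7+

C13H21BrN5O7+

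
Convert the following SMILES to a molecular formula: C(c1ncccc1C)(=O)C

C8H9NO

Heavy atoms from the SMILES: 8 C, 1 N, 1 O.
Implicit hydrogens by atom environment:
  3 × C (aromatic): 1 H each → 3
  2 × C: 3 H each → 6
  2 × C (aromatic): no H
  1 × C: no H
  1 × N (aromatic): no H
  1 × O: no H
  Total hydrogens = 9.
Molecular formula: C8H9NO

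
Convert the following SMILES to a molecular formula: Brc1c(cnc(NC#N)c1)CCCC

Heavy atoms from the SMILES: 1 Br, 10 C, 3 N.
Implicit hydrogens by atom environment:
  3 × C: 2 H each → 6
  3 × C (aromatic): no H
  2 × C (aromatic): 1 H each → 2
  1 × Br: no H
  1 × C: 3 H
  1 × C: no H
  1 × N: 1 H
  1 × N (aromatic): no H
  1 × N: no H
  Total hydrogens = 12.
Molecular formula: C10H12BrN3

C10H12BrN3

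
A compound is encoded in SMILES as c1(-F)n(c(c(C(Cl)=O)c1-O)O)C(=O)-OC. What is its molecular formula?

C7H5ClFNO5

Heavy atoms from the SMILES: 7 C, 1 Cl, 1 F, 1 N, 5 O.
Implicit hydrogens by atom environment:
  4 × C (aromatic): no H
  3 × O: no H
  2 × C: no H
  2 × O: 1 H each → 2
  1 × C: 3 H
  1 × Cl: no H
  1 × F: no H
  1 × N (aromatic): no H
  Total hydrogens = 5.
Molecular formula: C7H5ClFNO5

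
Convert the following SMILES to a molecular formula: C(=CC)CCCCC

C8H16

Heavy atoms from the SMILES: 8 C.
Implicit hydrogens by atom environment:
  4 × C: 2 H each → 8
  2 × C: 3 H each → 6
  2 × C: 1 H each → 2
  Total hydrogens = 16.
Molecular formula: C8H16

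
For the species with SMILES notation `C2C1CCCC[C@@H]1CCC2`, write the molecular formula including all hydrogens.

Heavy atoms from the SMILES: 10 C.
Implicit hydrogens by atom environment:
  8 × C: 2 H each → 16
  2 × C: 1 H each → 2
  Total hydrogens = 18.
Molecular formula: C10H18

C10H18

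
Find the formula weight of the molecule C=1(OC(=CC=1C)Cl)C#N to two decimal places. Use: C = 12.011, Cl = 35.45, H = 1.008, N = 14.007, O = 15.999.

Molecular formula: C6H4ClNO.
M = 6×12.011 + 1×35.45 + 4×1.008 + 1×14.007 + 1×15.999 = 141.55 g/mol.

141.55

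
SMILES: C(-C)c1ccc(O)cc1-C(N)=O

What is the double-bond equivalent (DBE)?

Molecular formula from the SMILES: C9H11NO2.
DoU = (2C + 2 + N − H − X)/2 = (2·9 + 2 + 1 − 11 − 0)/2 = 10/2 = 5.
(Structurally: 1 ring(s) + 4 π bond(s) = 5.)

5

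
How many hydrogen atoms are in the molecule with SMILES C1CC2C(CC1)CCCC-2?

Hydrogens are implicit in SMILES; fill each atom to its normal valence:
  8 × C: 2 H each → 16
  2 × C: 1 H each → 2
  Total hydrogens = 18.

18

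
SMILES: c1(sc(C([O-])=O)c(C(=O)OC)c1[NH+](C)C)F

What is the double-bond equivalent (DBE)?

5

Molecular formula from the SMILES: C9H10FNO4S.
DoU = (2C + 2 + N − H − X)/2 = (2·9 + 2 + 1 − 10 − 1)/2 = 10/2 = 5.
(Structurally: 1 ring(s) + 4 π bond(s) = 5.)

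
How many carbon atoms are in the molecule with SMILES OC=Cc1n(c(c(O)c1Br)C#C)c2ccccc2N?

14

The symbol for carbon appears 14 times in the SMILES. Lowercase c denotes aromatic carbon and counts toward C.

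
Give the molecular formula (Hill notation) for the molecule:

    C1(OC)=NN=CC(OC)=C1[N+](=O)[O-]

C6H7N3O4

Heavy atoms from the SMILES: 6 C, 3 N, 4 O.
Implicit hydrogens by atom environment:
  3 × C (aromatic): no H
  3 × O: no H
  2 × C: 3 H each → 6
  2 × N (aromatic): no H
  1 × C (aromatic): 1 H
  1 × N (charge +1): no H
  1 × O (charge -1): no H
  Total hydrogens = 7.
Molecular formula: C6H7N3O4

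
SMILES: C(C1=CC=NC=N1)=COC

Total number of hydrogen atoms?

8

Hydrogens are implicit in SMILES; fill each atom to its normal valence:
  3 × C (aromatic): 1 H each → 3
  2 × C: 1 H each → 2
  2 × N (aromatic): no H
  1 × C: 3 H
  1 × C (aromatic): no H
  1 × O: no H
  Total hydrogens = 8.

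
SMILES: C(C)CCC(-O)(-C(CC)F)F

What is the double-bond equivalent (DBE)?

Molecular formula from the SMILES: C8H16F2O.
DoU = (2C + 2 + N − H − X)/2 = (2·8 + 2 + 0 − 16 − 2)/2 = 0/2 = 0.
(Structurally: 0 ring(s) + 0 π bond(s) = 0.)

0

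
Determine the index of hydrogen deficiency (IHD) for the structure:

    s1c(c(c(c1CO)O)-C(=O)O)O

Molecular formula from the SMILES: C6H6O5S.
DoU = (2C + 2 + N − H − X)/2 = (2·6 + 2 + 0 − 6 − 0)/2 = 8/2 = 4.
(Structurally: 1 ring(s) + 3 π bond(s) = 4.)

4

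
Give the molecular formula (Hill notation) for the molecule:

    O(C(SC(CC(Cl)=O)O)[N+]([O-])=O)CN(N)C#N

C6H9ClN4O5S

Heavy atoms from the SMILES: 6 C, 1 Cl, 4 N, 5 O, 1 S.
Implicit hydrogens by atom environment:
  3 × O: no H
  2 × C: 2 H each → 4
  2 × C: 1 H each → 2
  2 × C: no H
  2 × N: no H
  1 × Cl: no H
  1 × N: 2 H
  1 × N (charge +1): no H
  1 × O: 1 H
  1 × O (charge -1): no H
  1 × S: no H
  Total hydrogens = 9.
Molecular formula: C6H9ClN4O5S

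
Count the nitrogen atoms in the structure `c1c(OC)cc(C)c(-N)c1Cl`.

The symbol for nitrogen appears 1 time in the SMILES.

1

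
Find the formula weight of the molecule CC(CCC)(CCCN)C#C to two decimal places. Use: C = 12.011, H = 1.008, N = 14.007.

153.27

Molecular formula: C10H19N.
M = 10×12.011 + 19×1.008 + 1×14.007 = 153.27 g/mol.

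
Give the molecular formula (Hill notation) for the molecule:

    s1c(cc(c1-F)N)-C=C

Heavy atoms from the SMILES: 6 C, 1 F, 1 N, 1 S.
Implicit hydrogens by atom environment:
  3 × C (aromatic): no H
  1 × C: 2 H
  1 × C (aromatic): 1 H
  1 × C: 1 H
  1 × F: no H
  1 × N: 2 H
  1 × S (aromatic): no H
  Total hydrogens = 6.
Molecular formula: C6H6FNS

C6H6FNS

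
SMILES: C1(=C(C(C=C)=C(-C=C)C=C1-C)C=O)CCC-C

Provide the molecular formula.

Heavy atoms from the SMILES: 16 C, 1 O.
Implicit hydrogens by atom environment:
  5 × C: 2 H each → 10
  5 × C (aromatic): no H
  3 × C: 1 H each → 3
  2 × C: 3 H each → 6
  1 × C (aromatic): 1 H
  1 × O: no H
  Total hydrogens = 20.
Molecular formula: C16H20O

C16H20O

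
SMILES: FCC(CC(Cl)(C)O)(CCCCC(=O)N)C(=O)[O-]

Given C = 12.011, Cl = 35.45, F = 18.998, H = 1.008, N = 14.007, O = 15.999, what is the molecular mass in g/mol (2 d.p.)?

282.72

Molecular formula: C11H18ClFNO4-.
M = 11×12.011 + 1×35.45 + 1×18.998 + 18×1.008 + 1×14.007 + 4×15.999 = 282.72 g/mol.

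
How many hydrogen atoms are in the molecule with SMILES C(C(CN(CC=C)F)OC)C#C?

14

Hydrogens are implicit in SMILES; fill each atom to its normal valence:
  4 × C: 2 H each → 8
  3 × C: 1 H each → 3
  1 × C: 3 H
  1 × C: no H
  1 × F: no H
  1 × N: no H
  1 × O: no H
  Total hydrogens = 14.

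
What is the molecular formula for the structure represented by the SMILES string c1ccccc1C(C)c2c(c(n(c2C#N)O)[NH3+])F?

Heavy atoms from the SMILES: 13 C, 1 F, 3 N, 1 O.
Implicit hydrogens by atom environment:
  5 × C (aromatic): 1 H each → 5
  5 × C (aromatic): no H
  1 × C: 3 H
  1 × C: 1 H
  1 × C: no H
  1 × F: no H
  1 × N (charge +1): 3 H
  1 × N (aromatic): no H
  1 × N: no H
  1 × O: 1 H
  Total hydrogens = 13.
Net charge +1.
Molecular formula: C13H13FN3O+

C13H13FN3O+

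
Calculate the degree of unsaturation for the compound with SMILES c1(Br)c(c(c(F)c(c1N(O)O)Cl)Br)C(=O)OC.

Molecular formula from the SMILES: C8H5Br2ClFNO4.
DoU = (2C + 2 + N − H − X)/2 = (2·8 + 2 + 1 − 5 − 4)/2 = 10/2 = 5.
(Structurally: 1 ring(s) + 4 π bond(s) = 5.)

5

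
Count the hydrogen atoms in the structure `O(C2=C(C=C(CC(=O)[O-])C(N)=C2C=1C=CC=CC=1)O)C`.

14

Hydrogens are implicit in SMILES; fill each atom to its normal valence:
  6 × C (aromatic): 1 H each → 6
  6 × C (aromatic): no H
  2 × O: no H
  1 × C: 3 H
  1 × C: 2 H
  1 × C: no H
  1 × N: 2 H
  1 × O: 1 H
  1 × O (charge -1): no H
  Total hydrogens = 14.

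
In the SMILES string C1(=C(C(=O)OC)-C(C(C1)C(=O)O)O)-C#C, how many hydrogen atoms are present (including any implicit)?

10

Hydrogens are implicit in SMILES; fill each atom to its normal valence:
  5 × C: no H
  3 × C: 1 H each → 3
  3 × O: no H
  2 × O: 1 H each → 2
  1 × C: 3 H
  1 × C: 2 H
  Total hydrogens = 10.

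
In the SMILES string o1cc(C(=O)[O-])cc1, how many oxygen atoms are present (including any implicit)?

The symbol for oxygen appears 3 times in the SMILES.

3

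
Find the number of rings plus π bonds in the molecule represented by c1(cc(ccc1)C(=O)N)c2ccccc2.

9

Molecular formula from the SMILES: C13H11NO.
DoU = (2C + 2 + N − H − X)/2 = (2·13 + 2 + 1 − 11 − 0)/2 = 18/2 = 9.
(Structurally: 2 ring(s) + 7 π bond(s) = 9.)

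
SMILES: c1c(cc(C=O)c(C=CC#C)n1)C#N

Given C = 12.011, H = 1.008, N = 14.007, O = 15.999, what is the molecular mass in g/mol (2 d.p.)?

182.18

Molecular formula: C11H6N2O.
M = 11×12.011 + 6×1.008 + 2×14.007 + 1×15.999 = 182.18 g/mol.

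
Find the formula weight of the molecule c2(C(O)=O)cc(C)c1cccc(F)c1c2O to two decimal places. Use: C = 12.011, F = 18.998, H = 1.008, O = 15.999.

220.20

Molecular formula: C12H9FO3.
M = 12×12.011 + 1×18.998 + 9×1.008 + 3×15.999 = 220.20 g/mol.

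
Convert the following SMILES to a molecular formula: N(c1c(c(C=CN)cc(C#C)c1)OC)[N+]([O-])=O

Heavy atoms from the SMILES: 11 C, 3 N, 3 O.
Implicit hydrogens by atom environment:
  4 × C (aromatic): no H
  3 × C: 1 H each → 3
  2 × C (aromatic): 1 H each → 2
  2 × O: no H
  1 × C: 3 H
  1 × C: no H
  1 × N: 2 H
  1 × N: 1 H
  1 × N (charge +1): no H
  1 × O (charge -1): no H
  Total hydrogens = 11.
Molecular formula: C11H11N3O3

C11H11N3O3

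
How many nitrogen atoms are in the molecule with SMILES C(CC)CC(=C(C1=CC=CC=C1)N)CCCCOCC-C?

The symbol for nitrogen appears 1 time in the SMILES.

1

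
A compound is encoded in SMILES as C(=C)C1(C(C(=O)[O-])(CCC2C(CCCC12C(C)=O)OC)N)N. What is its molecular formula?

C16H25N2O4-

Heavy atoms from the SMILES: 16 C, 2 N, 4 O.
Implicit hydrogens by atom environment:
  6 × C: 2 H each → 12
  5 × C: no H
  3 × C: 1 H each → 3
  3 × O: no H
  2 × C: 3 H each → 6
  2 × N: 2 H each → 4
  1 × O (charge -1): no H
  Total hydrogens = 25.
Net charge -1.
Molecular formula: C16H25N2O4-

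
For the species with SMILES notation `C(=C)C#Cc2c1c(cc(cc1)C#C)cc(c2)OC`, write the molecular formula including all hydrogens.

Heavy atoms from the SMILES: 17 C, 1 O.
Implicit hydrogens by atom environment:
  5 × C (aromatic): 1 H each → 5
  5 × C (aromatic): no H
  3 × C: no H
  2 × C: 1 H each → 2
  1 × C: 3 H
  1 × C: 2 H
  1 × O: no H
  Total hydrogens = 12.
Molecular formula: C17H12O

C17H12O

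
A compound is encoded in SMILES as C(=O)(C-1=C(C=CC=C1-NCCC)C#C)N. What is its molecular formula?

C12H14N2O

Heavy atoms from the SMILES: 12 C, 2 N, 1 O.
Implicit hydrogens by atom environment:
  3 × C (aromatic): 1 H each → 3
  3 × C (aromatic): no H
  2 × C: 2 H each → 4
  2 × C: no H
  1 × C: 3 H
  1 × C: 1 H
  1 × N: 2 H
  1 × N: 1 H
  1 × O: no H
  Total hydrogens = 14.
Molecular formula: C12H14N2O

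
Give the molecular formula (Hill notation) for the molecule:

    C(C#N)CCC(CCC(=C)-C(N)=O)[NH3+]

C10H18N3O+

Heavy atoms from the SMILES: 10 C, 3 N, 1 O.
Implicit hydrogens by atom environment:
  6 × C: 2 H each → 12
  3 × C: no H
  1 × C: 1 H
  1 × N (charge +1): 3 H
  1 × N: 2 H
  1 × N: no H
  1 × O: no H
  Total hydrogens = 18.
Net charge +1.
Molecular formula: C10H18N3O+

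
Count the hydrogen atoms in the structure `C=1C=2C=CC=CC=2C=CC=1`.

8

Hydrogens are implicit in SMILES; fill each atom to its normal valence:
  8 × C (aromatic): 1 H each → 8
  2 × C (aromatic): no H
  Total hydrogens = 8.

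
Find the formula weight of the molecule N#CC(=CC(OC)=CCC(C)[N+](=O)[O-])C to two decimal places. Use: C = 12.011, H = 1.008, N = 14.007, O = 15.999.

210.23

Molecular formula: C10H14N2O3.
M = 10×12.011 + 14×1.008 + 2×14.007 + 3×15.999 = 210.23 g/mol.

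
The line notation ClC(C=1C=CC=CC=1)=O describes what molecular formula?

C7H5ClO

Heavy atoms from the SMILES: 7 C, 1 Cl, 1 O.
Implicit hydrogens by atom environment:
  5 × C (aromatic): 1 H each → 5
  1 × C (aromatic): no H
  1 × C: no H
  1 × Cl: no H
  1 × O: no H
  Total hydrogens = 5.
Molecular formula: C7H5ClO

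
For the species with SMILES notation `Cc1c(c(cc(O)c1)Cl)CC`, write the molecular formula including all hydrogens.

Heavy atoms from the SMILES: 9 C, 1 Cl, 1 O.
Implicit hydrogens by atom environment:
  4 × C (aromatic): no H
  2 × C: 3 H each → 6
  2 × C (aromatic): 1 H each → 2
  1 × C: 2 H
  1 × Cl: no H
  1 × O: 1 H
  Total hydrogens = 11.
Molecular formula: C9H11ClO

C9H11ClO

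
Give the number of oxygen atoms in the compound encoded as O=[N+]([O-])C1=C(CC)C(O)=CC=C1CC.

The symbol for oxygen appears 3 times in the SMILES.

3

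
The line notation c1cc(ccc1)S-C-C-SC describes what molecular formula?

C9H12S2

Heavy atoms from the SMILES: 9 C, 2 S.
Implicit hydrogens by atom environment:
  5 × C (aromatic): 1 H each → 5
  2 × C: 2 H each → 4
  2 × S: no H
  1 × C: 3 H
  1 × C (aromatic): no H
  Total hydrogens = 12.
Molecular formula: C9H12S2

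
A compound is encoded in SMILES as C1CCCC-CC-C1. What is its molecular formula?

Heavy atoms from the SMILES: 8 C.
Implicit hydrogens by atom environment:
  8 × C: 2 H each → 16
  Total hydrogens = 16.
Molecular formula: C8H16

C8H16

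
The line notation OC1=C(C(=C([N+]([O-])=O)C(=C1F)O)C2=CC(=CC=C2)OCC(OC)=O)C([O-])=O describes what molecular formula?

Heavy atoms from the SMILES: 16 C, 1 F, 1 N, 9 O.
Implicit hydrogens by atom environment:
  8 × C (aromatic): no H
  5 × O: no H
  4 × C (aromatic): 1 H each → 4
  2 × C: no H
  2 × O: 1 H each → 2
  2 × O (charge -1): no H
  1 × C: 3 H
  1 × C: 2 H
  1 × F: no H
  1 × N (charge +1): no H
  Total hydrogens = 11.
Net charge -1.
Molecular formula: C16H11FNO9-

C16H11FNO9-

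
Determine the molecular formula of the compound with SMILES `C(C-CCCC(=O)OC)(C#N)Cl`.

C8H12ClNO2

Heavy atoms from the SMILES: 8 C, 1 Cl, 1 N, 2 O.
Implicit hydrogens by atom environment:
  4 × C: 2 H each → 8
  2 × C: no H
  2 × O: no H
  1 × C: 3 H
  1 × C: 1 H
  1 × Cl: no H
  1 × N: no H
  Total hydrogens = 12.
Molecular formula: C8H12ClNO2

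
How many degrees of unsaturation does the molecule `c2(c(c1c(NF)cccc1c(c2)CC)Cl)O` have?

7

Molecular formula from the SMILES: C12H11ClFNO.
DoU = (2C + 2 + N − H − X)/2 = (2·12 + 2 + 1 − 11 − 2)/2 = 14/2 = 7.
(Structurally: 2 ring(s) + 5 π bond(s) = 7.)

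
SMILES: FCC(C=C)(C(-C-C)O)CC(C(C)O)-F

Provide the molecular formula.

Heavy atoms from the SMILES: 11 C, 2 F, 2 O.
Implicit hydrogens by atom environment:
  4 × C: 2 H each → 8
  4 × C: 1 H each → 4
  2 × C: 3 H each → 6
  2 × F: no H
  2 × O: 1 H each → 2
  1 × C: no H
  Total hydrogens = 20.
Molecular formula: C11H20F2O2

C11H20F2O2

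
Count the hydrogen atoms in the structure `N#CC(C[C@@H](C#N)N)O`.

Hydrogens are implicit in SMILES; fill each atom to its normal valence:
  2 × C: 1 H each → 2
  2 × C: no H
  2 × N: no H
  1 × C: 2 H
  1 × N: 2 H
  1 × O: 1 H
  Total hydrogens = 7.

7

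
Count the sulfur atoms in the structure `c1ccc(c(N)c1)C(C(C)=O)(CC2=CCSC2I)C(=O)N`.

The symbol for sulfur appears 1 time in the SMILES.

1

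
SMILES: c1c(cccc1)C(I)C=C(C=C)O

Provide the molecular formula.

Heavy atoms from the SMILES: 11 C, 1 I, 1 O.
Implicit hydrogens by atom environment:
  5 × C (aromatic): 1 H each → 5
  3 × C: 1 H each → 3
  1 × C: 2 H
  1 × C: no H
  1 × C (aromatic): no H
  1 × I: no H
  1 × O: 1 H
  Total hydrogens = 11.
Molecular formula: C11H11IO

C11H11IO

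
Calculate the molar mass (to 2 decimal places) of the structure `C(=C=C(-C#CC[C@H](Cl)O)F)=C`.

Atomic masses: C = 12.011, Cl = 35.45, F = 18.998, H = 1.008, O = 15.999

Molecular formula: C8H6ClFO.
M = 8×12.011 + 1×35.45 + 1×18.998 + 6×1.008 + 1×15.999 = 172.58 g/mol.

172.58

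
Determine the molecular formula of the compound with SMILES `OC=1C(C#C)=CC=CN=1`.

C7H5NO

Heavy atoms from the SMILES: 7 C, 1 N, 1 O.
Implicit hydrogens by atom environment:
  3 × C (aromatic): 1 H each → 3
  2 × C (aromatic): no H
  1 × C: 1 H
  1 × C: no H
  1 × N (aromatic): no H
  1 × O: 1 H
  Total hydrogens = 5.
Molecular formula: C7H5NO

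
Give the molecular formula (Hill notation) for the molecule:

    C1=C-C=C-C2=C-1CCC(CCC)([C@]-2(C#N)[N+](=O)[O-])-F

Heavy atoms from the SMILES: 14 C, 1 F, 2 N, 2 O.
Implicit hydrogens by atom environment:
  4 × C: 2 H each → 8
  4 × C (aromatic): 1 H each → 4
  3 × C: no H
  2 × C (aromatic): no H
  1 × C: 3 H
  1 × F: no H
  1 × N: no H
  1 × N (charge +1): no H
  1 × O: no H
  1 × O (charge -1): no H
  Total hydrogens = 15.
Molecular formula: C14H15FN2O2

C14H15FN2O2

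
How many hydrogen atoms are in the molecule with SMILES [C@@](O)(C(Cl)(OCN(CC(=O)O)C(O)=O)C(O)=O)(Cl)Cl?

8

Hydrogens are implicit in SMILES; fill each atom to its normal valence:
  5 × C: no H
  4 × O: 1 H each → 4
  4 × O: no H
  3 × Cl: no H
  2 × C: 2 H each → 4
  1 × N: no H
  Total hydrogens = 8.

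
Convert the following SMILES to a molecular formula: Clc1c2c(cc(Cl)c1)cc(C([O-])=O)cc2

Heavy atoms from the SMILES: 11 C, 2 Cl, 2 O.
Implicit hydrogens by atom environment:
  5 × C (aromatic): 1 H each → 5
  5 × C (aromatic): no H
  2 × Cl: no H
  1 × C: no H
  1 × O: no H
  1 × O (charge -1): no H
  Total hydrogens = 5.
Net charge -1.
Molecular formula: C11H5Cl2O2-

C11H5Cl2O2-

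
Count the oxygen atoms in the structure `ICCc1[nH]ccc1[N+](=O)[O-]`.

2

The symbol for oxygen appears 2 times in the SMILES.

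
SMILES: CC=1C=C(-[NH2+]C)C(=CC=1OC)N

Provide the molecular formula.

Heavy atoms from the SMILES: 9 C, 2 N, 1 O.
Implicit hydrogens by atom environment:
  4 × C (aromatic): no H
  3 × C: 3 H each → 9
  2 × C (aromatic): 1 H each → 2
  1 × N: 2 H
  1 × N (charge +1): 2 H
  1 × O: no H
  Total hydrogens = 15.
Net charge +1.
Molecular formula: C9H15N2O+

C9H15N2O+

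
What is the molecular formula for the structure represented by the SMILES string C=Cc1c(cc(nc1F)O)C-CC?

C10H12FNO

Heavy atoms from the SMILES: 10 C, 1 F, 1 N, 1 O.
Implicit hydrogens by atom environment:
  4 × C (aromatic): no H
  3 × C: 2 H each → 6
  1 × C: 3 H
  1 × C (aromatic): 1 H
  1 × C: 1 H
  1 × F: no H
  1 × N (aromatic): no H
  1 × O: 1 H
  Total hydrogens = 12.
Molecular formula: C10H12FNO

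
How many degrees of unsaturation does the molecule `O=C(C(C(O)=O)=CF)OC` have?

Molecular formula from the SMILES: C5H5FO4.
DoU = (2C + 2 + N − H − X)/2 = (2·5 + 2 + 0 − 5 − 1)/2 = 6/2 = 3.
(Structurally: 0 ring(s) + 3 π bond(s) = 3.)

3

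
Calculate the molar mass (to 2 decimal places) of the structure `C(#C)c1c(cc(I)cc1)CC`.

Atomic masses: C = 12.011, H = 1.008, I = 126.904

Molecular formula: C10H9I.
M = 10×12.011 + 9×1.008 + 1×126.904 = 256.09 g/mol.

256.09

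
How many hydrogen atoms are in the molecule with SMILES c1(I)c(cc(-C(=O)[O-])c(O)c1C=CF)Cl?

4

Hydrogens are implicit in SMILES; fill each atom to its normal valence:
  5 × C (aromatic): no H
  2 × C: 1 H each → 2
  1 × C (aromatic): 1 H
  1 × C: no H
  1 × Cl: no H
  1 × F: no H
  1 × I: no H
  1 × O: 1 H
  1 × O: no H
  1 × O (charge -1): no H
  Total hydrogens = 4.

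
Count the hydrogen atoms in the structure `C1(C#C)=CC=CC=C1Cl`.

5

Hydrogens are implicit in SMILES; fill each atom to its normal valence:
  4 × C (aromatic): 1 H each → 4
  2 × C (aromatic): no H
  1 × C: 1 H
  1 × C: no H
  1 × Cl: no H
  Total hydrogens = 5.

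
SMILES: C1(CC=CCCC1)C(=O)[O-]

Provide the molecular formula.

Heavy atoms from the SMILES: 8 C, 2 O.
Implicit hydrogens by atom environment:
  4 × C: 2 H each → 8
  3 × C: 1 H each → 3
  1 × C: no H
  1 × O: no H
  1 × O (charge -1): no H
  Total hydrogens = 11.
Net charge -1.
Molecular formula: C8H11O2-

C8H11O2-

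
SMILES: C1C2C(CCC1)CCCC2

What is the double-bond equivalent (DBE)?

2

Molecular formula from the SMILES: C10H18.
DoU = (2C + 2 + N − H − X)/2 = (2·10 + 2 + 0 − 18 − 0)/2 = 4/2 = 2.
(Structurally: 2 ring(s) + 0 π bond(s) = 2.)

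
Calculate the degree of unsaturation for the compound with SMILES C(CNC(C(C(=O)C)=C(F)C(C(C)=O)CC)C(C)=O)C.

4

Molecular formula from the SMILES: C15H24FNO3.
DoU = (2C + 2 + N − H − X)/2 = (2·15 + 2 + 1 − 24 − 1)/2 = 8/2 = 4.
(Structurally: 0 ring(s) + 4 π bond(s) = 4.)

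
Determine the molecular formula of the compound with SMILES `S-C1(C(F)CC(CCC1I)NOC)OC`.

C9H17FINO2S

Heavy atoms from the SMILES: 9 C, 1 F, 1 I, 1 N, 2 O, 1 S.
Implicit hydrogens by atom environment:
  3 × C: 2 H each → 6
  3 × C: 1 H each → 3
  2 × C: 3 H each → 6
  2 × O: no H
  1 × C: no H
  1 × F: no H
  1 × I: no H
  1 × N: 1 H
  1 × S: 1 H
  Total hydrogens = 17.
Molecular formula: C9H17FINO2S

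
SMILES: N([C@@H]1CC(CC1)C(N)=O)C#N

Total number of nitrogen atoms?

The symbol for nitrogen appears 3 times in the SMILES.

3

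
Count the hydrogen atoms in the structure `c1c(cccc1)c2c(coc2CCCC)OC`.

Hydrogens are implicit in SMILES; fill each atom to its normal valence:
  6 × C (aromatic): 1 H each → 6
  4 × C (aromatic): no H
  3 × C: 2 H each → 6
  2 × C: 3 H each → 6
  1 × O (aromatic): no H
  1 × O: no H
  Total hydrogens = 18.

18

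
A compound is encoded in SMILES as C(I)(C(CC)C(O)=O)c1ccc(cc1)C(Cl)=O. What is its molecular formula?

Heavy atoms from the SMILES: 12 C, 1 Cl, 1 I, 3 O.
Implicit hydrogens by atom environment:
  4 × C (aromatic): 1 H each → 4
  2 × C: 1 H each → 2
  2 × C (aromatic): no H
  2 × C: no H
  2 × O: no H
  1 × C: 3 H
  1 × C: 2 H
  1 × Cl: no H
  1 × I: no H
  1 × O: 1 H
  Total hydrogens = 12.
Molecular formula: C12H12ClIO3

C12H12ClIO3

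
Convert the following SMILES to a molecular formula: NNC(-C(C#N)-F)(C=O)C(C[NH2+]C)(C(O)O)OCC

Heavy atoms from the SMILES: 10 C, 1 F, 4 N, 4 O.
Implicit hydrogens by atom environment:
  3 × C: 1 H each → 3
  3 × C: no H
  2 × C: 3 H each → 6
  2 × C: 2 H each → 4
  2 × O: 1 H each → 2
  2 × O: no H
  1 × F: no H
  1 × N (charge +1): 2 H
  1 × N: 2 H
  1 × N: 1 H
  1 × N: no H
  Total hydrogens = 20.
Net charge +1.
Molecular formula: C10H20FN4O4+

C10H20FN4O4+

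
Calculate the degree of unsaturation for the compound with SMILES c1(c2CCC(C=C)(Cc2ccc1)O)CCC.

Molecular formula from the SMILES: C15H20O.
DoU = (2C + 2 + N − H − X)/2 = (2·15 + 2 + 0 − 20 − 0)/2 = 12/2 = 6.
(Structurally: 2 ring(s) + 4 π bond(s) = 6.)

6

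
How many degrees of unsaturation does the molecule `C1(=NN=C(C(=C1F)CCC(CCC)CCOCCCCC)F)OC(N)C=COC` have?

5

Molecular formula from the SMILES: C21H35F2N3O3.
DoU = (2C + 2 + N − H − X)/2 = (2·21 + 2 + 3 − 35 − 2)/2 = 10/2 = 5.
(Structurally: 1 ring(s) + 4 π bond(s) = 5.)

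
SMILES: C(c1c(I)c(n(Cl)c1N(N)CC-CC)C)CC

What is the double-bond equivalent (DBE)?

3

Molecular formula from the SMILES: C12H21ClIN3.
DoU = (2C + 2 + N − H − X)/2 = (2·12 + 2 + 3 − 21 − 2)/2 = 6/2 = 3.
(Structurally: 1 ring(s) + 2 π bond(s) = 3.)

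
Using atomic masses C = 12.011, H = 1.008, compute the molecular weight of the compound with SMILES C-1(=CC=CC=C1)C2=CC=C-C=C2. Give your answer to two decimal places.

154.21

Molecular formula: C12H10.
M = 12×12.011 + 10×1.008 = 154.21 g/mol.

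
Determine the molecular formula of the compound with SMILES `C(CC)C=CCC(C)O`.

C8H16O

Heavy atoms from the SMILES: 8 C, 1 O.
Implicit hydrogens by atom environment:
  3 × C: 2 H each → 6
  3 × C: 1 H each → 3
  2 × C: 3 H each → 6
  1 × O: 1 H
  Total hydrogens = 16.
Molecular formula: C8H16O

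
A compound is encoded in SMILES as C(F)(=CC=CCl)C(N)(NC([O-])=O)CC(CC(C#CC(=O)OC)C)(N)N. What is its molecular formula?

C15H21ClFN4O4-

Heavy atoms from the SMILES: 15 C, 1 Cl, 1 F, 4 N, 4 O.
Implicit hydrogens by atom environment:
  7 × C: no H
  4 × C: 1 H each → 4
  3 × N: 2 H each → 6
  3 × O: no H
  2 × C: 3 H each → 6
  2 × C: 2 H each → 4
  1 × Cl: no H
  1 × F: no H
  1 × N: 1 H
  1 × O (charge -1): no H
  Total hydrogens = 21.
Net charge -1.
Molecular formula: C15H21ClFN4O4-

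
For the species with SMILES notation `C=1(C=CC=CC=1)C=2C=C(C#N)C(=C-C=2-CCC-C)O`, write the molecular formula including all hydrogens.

Heavy atoms from the SMILES: 17 C, 1 N, 1 O.
Implicit hydrogens by atom environment:
  7 × C (aromatic): 1 H each → 7
  5 × C (aromatic): no H
  3 × C: 2 H each → 6
  1 × C: 3 H
  1 × C: no H
  1 × N: no H
  1 × O: 1 H
  Total hydrogens = 17.
Molecular formula: C17H17NO

C17H17NO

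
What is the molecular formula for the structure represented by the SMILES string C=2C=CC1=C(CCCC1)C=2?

Heavy atoms from the SMILES: 10 C.
Implicit hydrogens by atom environment:
  4 × C: 2 H each → 8
  4 × C (aromatic): 1 H each → 4
  2 × C (aromatic): no H
  Total hydrogens = 12.
Molecular formula: C10H12

C10H12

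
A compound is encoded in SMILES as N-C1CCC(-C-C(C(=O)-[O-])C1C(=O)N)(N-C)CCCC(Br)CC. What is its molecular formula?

C16H29BrN3O3-

Heavy atoms from the SMILES: 1 Br, 16 C, 3 N, 3 O.
Implicit hydrogens by atom environment:
  7 × C: 2 H each → 14
  4 × C: 1 H each → 4
  3 × C: no H
  2 × C: 3 H each → 6
  2 × N: 2 H each → 4
  2 × O: no H
  1 × Br: no H
  1 × N: 1 H
  1 × O (charge -1): no H
  Total hydrogens = 29.
Net charge -1.
Molecular formula: C16H29BrN3O3-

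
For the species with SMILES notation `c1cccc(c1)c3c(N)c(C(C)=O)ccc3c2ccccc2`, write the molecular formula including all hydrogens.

Heavy atoms from the SMILES: 20 C, 1 N, 1 O.
Implicit hydrogens by atom environment:
  12 × C (aromatic): 1 H each → 12
  6 × C (aromatic): no H
  1 × C: 3 H
  1 × C: no H
  1 × N: 2 H
  1 × O: no H
  Total hydrogens = 17.
Molecular formula: C20H17NO

C20H17NO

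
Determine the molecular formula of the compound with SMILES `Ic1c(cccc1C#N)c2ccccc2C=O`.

Heavy atoms from the SMILES: 14 C, 1 I, 1 N, 1 O.
Implicit hydrogens by atom environment:
  7 × C (aromatic): 1 H each → 7
  5 × C (aromatic): no H
  1 × C: 1 H
  1 × C: no H
  1 × I: no H
  1 × N: no H
  1 × O: no H
  Total hydrogens = 8.
Molecular formula: C14H8INO

C14H8INO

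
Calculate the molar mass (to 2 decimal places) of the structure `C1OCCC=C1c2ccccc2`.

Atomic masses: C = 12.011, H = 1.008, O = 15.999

Molecular formula: C11H12O.
M = 11×12.011 + 12×1.008 + 1×15.999 = 160.22 g/mol.

160.22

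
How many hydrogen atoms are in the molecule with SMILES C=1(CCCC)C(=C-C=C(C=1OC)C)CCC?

Hydrogens are implicit in SMILES; fill each atom to its normal valence:
  5 × C: 2 H each → 10
  4 × C: 3 H each → 12
  4 × C (aromatic): no H
  2 × C (aromatic): 1 H each → 2
  1 × O: no H
  Total hydrogens = 24.

24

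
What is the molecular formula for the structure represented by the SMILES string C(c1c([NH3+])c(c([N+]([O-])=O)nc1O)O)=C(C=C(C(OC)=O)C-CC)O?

Heavy atoms from the SMILES: 14 C, 3 N, 7 O.
Implicit hydrogens by atom environment:
  5 × C (aromatic): no H
  3 × C: no H
  3 × O: 1 H each → 3
  3 × O: no H
  2 × C: 3 H each → 6
  2 × C: 2 H each → 4
  2 × C: 1 H each → 2
  1 × N (charge +1): 3 H
  1 × N (aromatic): no H
  1 × N (charge +1): no H
  1 × O (charge -1): no H
  Total hydrogens = 18.
Net charge +1.
Molecular formula: C14H18N3O7+

C14H18N3O7+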